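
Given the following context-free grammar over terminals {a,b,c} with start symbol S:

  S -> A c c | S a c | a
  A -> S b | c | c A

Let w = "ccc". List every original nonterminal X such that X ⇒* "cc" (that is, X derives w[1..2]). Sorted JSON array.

CNF form of G:
  S -> A X3 | S X4 | a
  A -> S T0 | T1 A | c
  T0 -> b
  T1 -> c
  T2 -> a
  X3 -> T1 T1
  X4 -> T2 T1

Fill CYK table bottom-up (cells [i..j] with 1 ≤ i ≤ j ≤ 2 only):
  [1..1]={A,T1}  "c"  orig:{A}
  [2..2]={A,T1}  "c"  orig:{A}
  [1..2]={A,X3}  "cc"  orig:{A}

Original NTs in T[1,2] deriving "cc": ["A"]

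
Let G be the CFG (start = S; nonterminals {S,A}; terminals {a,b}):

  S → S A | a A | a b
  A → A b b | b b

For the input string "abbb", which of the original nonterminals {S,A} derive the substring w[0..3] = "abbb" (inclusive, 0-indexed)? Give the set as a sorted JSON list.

Convert to CNF:
  S -> S A | T1 A | T1 T0
  A -> A X2 | T0 T0
  T0 -> b
  T1 -> a
  X2 -> T0 T0

CYK fill (cells [i..j] with 0 ≤ i ≤ j ≤ 3 only):
  [0..0]={T1}  "a"  orig:{}
  [1..1]={T0}  "b"  orig:{}
  [2..2]={T0}  "b"  orig:{}
  [3..3]={T0}  "b"  orig:{}
  [0..1]={S}  "ab"
  [1..2]={A,X2}  "bb"  orig:{A}
  [2..3]={A,X2}  "bb"  orig:{A}
  [0..2]={S}  "abb"
  [1..3]=∅  "bbb"
  [0..3]={S}  "abbb"

Original NTs in T[0,3] deriving "abbb": ["S"]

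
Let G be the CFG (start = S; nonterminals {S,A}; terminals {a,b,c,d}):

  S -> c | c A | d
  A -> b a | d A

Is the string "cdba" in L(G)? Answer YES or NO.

CNF form of G:
  S -> T3 A | c | d
  A -> T0 T1 | T2 A
  T0 -> b
  T1 -> a
  T2 -> d
  T3 -> c

CYK table (by increasing span):
  [0..0]={S,T3}  "c"  orig:{S}
  [1..1]={S,T2}  "d"  orig:{S}
  [2..2]={T0}  "b"  orig:{}
  [3..3]={T1}  "a"  orig:{}
  [0..1]=∅  "cd"
  [1..2]=∅  "db"
  [2..3]={A}  "ba"
  [0..2]=∅  "cdb"
  [1..3]={A}  "dba"
  [0..3]={S}  "cdba"

S ∈ T[0,3] ⇒ YES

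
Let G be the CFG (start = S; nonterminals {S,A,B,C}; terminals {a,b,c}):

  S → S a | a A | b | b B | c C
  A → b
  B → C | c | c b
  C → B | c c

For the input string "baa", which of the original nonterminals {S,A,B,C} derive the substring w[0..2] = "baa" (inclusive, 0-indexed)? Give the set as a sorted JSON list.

Convert to CNF:
  S -> S T2 | T0 C | T1 B | T2 A | b
  A -> b
  B -> T0 T0 | T0 T1 | c
  C -> T0 T0 | T0 T1 | c
  T0 -> c
  T1 -> b
  T2 -> a

CYK fill, restricted to cells inside w[0..2]:
  [0..0]={A,S,T1}  "b"  orig:{A,S}
  [1..1]={T2}  "a"  orig:{}
  [2..2]={T2}  "a"  orig:{}
  [0..1]={S}  "ba"
  [1..2]=∅  "aa"
  [0..2]={S}  "baa"

Original NTs in T[0,2] deriving "baa": ["S"]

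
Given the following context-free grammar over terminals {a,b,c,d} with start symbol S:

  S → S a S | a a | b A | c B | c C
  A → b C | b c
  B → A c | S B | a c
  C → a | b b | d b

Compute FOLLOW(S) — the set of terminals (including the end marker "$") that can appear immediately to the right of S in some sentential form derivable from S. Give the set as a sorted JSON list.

FIRST iteration:
round 1:
  A via A→b C: +{b}
  B via B→A c: +{b}
  B via B→a c: +{a}
  C via C→a: +{a}
  C via C→b b: +{b}
  C via C→d b: +{d}
  S via S→a a: +{a}
  S via S→b A: +{b}
  S via S→c B: +{c}
  S: {a,b,c}  A: {b}  B: {a,b}  C: {a,b,d}
round 2:
  B via B→S B: +{c}
  S: {a,b,c}  A: {b}  B: {a,b,c}  C: {a,b,d}
round 3: (no change)
  S: {a,b,c}  A: {b}  B: {a,b,c}  C: {a,b,d}

FOLLOW sets:
FOLLOW(S) := {$}
round 1:
  B→A c: FOLLOW(A) ⊇ FIRST(c) = {c}; new: +{c}
  B→S B: FOLLOW(S) ⊇ FIRST(B) = {a,b,c}; new: +{a,b,c}
  S→b A: FOLLOW(A) ⊇ FOLLOW(S) ⊇ {$,a,b,c}; new: +{$,a,b}
  S→c B: FOLLOW(B) ⊇ FOLLOW(S) ⊇ {$,a,b,c}; new: +{$,a,b,c}
  S→c C: FOLLOW(C) ⊇ FOLLOW(S) ⊇ {$,a,b,c}; new: +{$,a,b,c}
  S: {$,a,b,c}  A: {$,a,b,c}  B: {$,a,b,c}  C: {$,a,b,c}
round 2: done
  S: {$,a,b,c}  A: {$,a,b,c}  B: {$,a,b,c}  C: {$,a,b,c}

FOLLOW(S) = ["$", "a", "b", "c"]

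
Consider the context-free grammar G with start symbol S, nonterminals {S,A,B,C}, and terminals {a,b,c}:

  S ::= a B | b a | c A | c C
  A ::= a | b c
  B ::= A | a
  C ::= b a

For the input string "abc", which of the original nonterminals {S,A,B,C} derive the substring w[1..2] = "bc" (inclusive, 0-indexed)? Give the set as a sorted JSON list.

Convert to CNF:
  S -> T0 T2 | T1 A | T1 C | T2 B
  A -> T0 T1 | a
  B -> T0 T1 | a
  C -> T0 T2
  T0 -> b
  T1 -> c
  T2 -> a

CYK fill, restricted to cells inside w[1..2]:
  [1..1]={T0}  "b"  orig:{}
  [2..2]={T1}  "c"  orig:{}
  [1..2]={A,B}  "bc"

Original NTs in T[1,2] deriving "bc": ["A", "B"]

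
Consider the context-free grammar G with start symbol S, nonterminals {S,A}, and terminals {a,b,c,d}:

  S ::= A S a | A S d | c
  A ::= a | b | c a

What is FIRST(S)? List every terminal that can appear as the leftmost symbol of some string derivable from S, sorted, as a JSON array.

FIRST iteration:
[1]
  A via A→a: +{a}
  A via A→b: +{b}
  A via A→c a: +{c}
  S via S→A S a: +{a,b,c}
  FIRST[S]={a,b,c}  FIRST[A]={a,b,c}
[2] done
  FIRST[S]={a,b,c}  FIRST[A]={a,b,c}

FIRST(S) = ["a", "b", "c"]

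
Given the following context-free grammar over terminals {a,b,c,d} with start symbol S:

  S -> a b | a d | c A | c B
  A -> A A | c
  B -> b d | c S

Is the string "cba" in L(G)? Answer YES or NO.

CNF form of G:
  S -> T2 A | T2 B | T3 T0 | T3 T1
  A -> A A | c
  B -> T0 T1 | T2 S
  T0 -> b
  T1 -> d
  T2 -> c
  T3 -> a

CYK table (by increasing span):
  T[0,0] 'c' = {A,T2}  orig:{A}
  T[1,1] 'b' = {T0}  orig:{}
  T[2,2] 'a' = {T3}  orig:{}
  T[0,1] 'cb' = ∅
  T[1,2] 'ba' = ∅
  T[0,2] 'cba' = ∅

S ∉ T[0,2] ⇒ NO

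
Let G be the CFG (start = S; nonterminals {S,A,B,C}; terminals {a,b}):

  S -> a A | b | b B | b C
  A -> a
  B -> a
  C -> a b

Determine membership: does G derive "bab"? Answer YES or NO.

Convert to CNF:
  S -> T0 A | T1 B | T1 C | b
  A -> a
  B -> a
  C -> T0 T1
  T0 -> a
  T1 -> b

Fill CYK table bottom-up:
  [0..0]={S,T1}  "b"  orig:{S}
  [1..1]={A,B,T0}  "a"  orig:{A,B}
  [2..2]={S,T1}  "b"  orig:{S}
  [0..1]={S}  "ba"
  [1..2]={C}  "ab"
  [0..2]={S}  "bab"

S ∈ T[0,2] ⇒ YES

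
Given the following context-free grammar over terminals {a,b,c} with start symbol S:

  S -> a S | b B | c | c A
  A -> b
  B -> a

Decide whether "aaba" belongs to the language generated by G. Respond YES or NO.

CNF form of G:
  S -> T0 S | T1 B | T2 A | c
  A -> b
  B -> a
  T0 -> a
  T1 -> b
  T2 -> c

Fill CYK table bottom-up:
  T[0,0] 'a' = {B,T0}  orig:{B}
  T[1,1] 'a' = {B,T0}  orig:{B}
  T[2,2] 'b' = {A,T1}  orig:{A}
  T[3,3] 'a' = {B,T0}  orig:{B}
  T[0,1] 'aa' = ∅
  T[1,2] 'ab' = ∅
  T[2,3] 'ba' = {S}
  T[0,2] 'aab' = ∅
  T[1,3] 'aba' = {S}
  T[0,3] 'aaba' = {S}

S ∈ T[0,3] ⇒ YES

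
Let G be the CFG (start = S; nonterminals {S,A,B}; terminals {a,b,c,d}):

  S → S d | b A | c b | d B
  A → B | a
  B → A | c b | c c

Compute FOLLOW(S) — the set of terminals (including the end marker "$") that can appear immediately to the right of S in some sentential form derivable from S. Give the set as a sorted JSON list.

FIRST iteration:
iter 1:
  A via A→a: +{a}
  B via B→A: +{a}
  B via B→c b: +{c}
  S via S→b A: +{b}
  S via S→c b: +{c}
  S via S→d B: +{d}
  S: {b,c,d}  A: {a}  B: {a,c}
iter 2:
  A via A→B: +{c}
  S: {b,c,d}  A: {a,c}  B: {a,c}
iter 3: — fixpoint
  S: {b,c,d}  A: {a,c}  B: {a,c}

FOLLOW sets:
initialize: $ ∈ FOLLOW(S)
pass 1:
  S→S d: FOLLOW(S) ⊇ FIRST(d) = {d}; new: +{d}
  S→b A: FOLLOW(A) ⊇ FOLLOW(S) ⊇ {$,d}; new: +{$,d}
  S→d B: FOLLOW(B) ⊇ FOLLOW(S) ⊇ {$,d}; new: +{$,d}
  FOLLOW(S)={$,d}  FOLLOW(A)={$,d}  FOLLOW(B)={$,d}
pass 2: done
  FOLLOW(S)={$,d}  FOLLOW(A)={$,d}  FOLLOW(B)={$,d}

FOLLOW(S) = ["$", "d"]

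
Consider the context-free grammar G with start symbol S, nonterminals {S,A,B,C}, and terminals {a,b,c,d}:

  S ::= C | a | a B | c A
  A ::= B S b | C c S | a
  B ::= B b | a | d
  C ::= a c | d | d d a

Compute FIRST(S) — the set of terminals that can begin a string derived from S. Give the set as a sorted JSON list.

FIRST iteration:
iter 1:
  A via A→a: +{a}
  B via B→a: +{a}
  B via B→d: +{d}
  C via C→a c: +{a}
  C via C→d: +{d}
  S via S→C: +{a,d}
  S via S→c A: +{c}
  FIRST(S)={a,c,d}  FIRST(A)={a}  FIRST(B)={a,d}  FIRST(C)={a,d}
iter 2:
  A via A→B S b: +{d}
  FIRST(S)={a,c,d}  FIRST(A)={a,d}  FIRST(B)={a,d}  FIRST(C)={a,d}
iter 3: — fixpoint
  FIRST(S)={a,c,d}  FIRST(A)={a,d}  FIRST(B)={a,d}  FIRST(C)={a,d}

FIRST(S) = ["a", "c", "d"]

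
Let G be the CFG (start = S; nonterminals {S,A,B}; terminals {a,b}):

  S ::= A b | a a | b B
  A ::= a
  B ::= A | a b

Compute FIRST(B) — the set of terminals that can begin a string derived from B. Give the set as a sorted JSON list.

FIRST sets, iterate to fixpoint:
pass 1:
  A via A→a: +{a}
  B via B→A: +{a}
  S via S→A b: +{a}
  S via S→b B: +{b}
  S: {a,b}  A: {a}  B: {a}
pass 2: done
  S: {a,b}  A: {a}  B: {a}

FIRST(B) = ["a"]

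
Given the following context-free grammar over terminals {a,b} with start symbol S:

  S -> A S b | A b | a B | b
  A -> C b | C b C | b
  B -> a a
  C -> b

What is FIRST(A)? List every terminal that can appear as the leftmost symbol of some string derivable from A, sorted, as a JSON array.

FIRST sets, iterate to fixpoint:
pass 1:
  A via A→b: +{b}
  B via B→a a: +{a}
  C via C→b: +{b}
  S via S→A S b: +{b}
  S via S→a B: +{a}
  FIRST(S)={a,b}  FIRST(A)={b}  FIRST(B)={a}  FIRST(C)={b}
pass 2: done
  FIRST(S)={a,b}  FIRST(A)={b}  FIRST(B)={a}  FIRST(C)={b}

FIRST(A) = ["b"]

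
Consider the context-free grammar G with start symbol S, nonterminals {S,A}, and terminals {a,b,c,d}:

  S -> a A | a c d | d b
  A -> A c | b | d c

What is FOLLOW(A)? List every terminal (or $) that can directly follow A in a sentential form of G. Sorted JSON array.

FIRST sets, iterate to fixpoint:
round 1:
  A via A→b: +{b}
  A via A→d c: +{d}
  S via S→a A: +{a}
  S via S→d b: +{d}
  S: {a,d}  A: {b,d}
round 2: done
  S: {a,d}  A: {b,d}

FOLLOW sets:
seed FOLLOW(S) with $
[1]
  A→A c: FOLLOW(A) ⊇ FIRST(c) = {c}; new: +{c}
  S→a A: FOLLOW(A) ⊇ FOLLOW(S) ⊇ {$}; new: +{$}
  S: {$}  A: {$,c}
[2] (stable)
  S: {$}  A: {$,c}

FOLLOW(A) = ["$", "c"]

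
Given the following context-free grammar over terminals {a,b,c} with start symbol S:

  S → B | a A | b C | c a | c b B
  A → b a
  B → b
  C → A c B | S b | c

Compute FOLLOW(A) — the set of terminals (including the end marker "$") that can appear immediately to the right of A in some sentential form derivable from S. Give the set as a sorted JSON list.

FIRST sets, iterate to fixpoint:
iter 1:
  A via A→b a: +{b}
  B via B→b: +{b}
  C via C→A c B: +{b}
  C via C→c: +{c}
  S via S→B: +{b}
  S via S→a A: +{a}
  S via S→c a: +{c}
  S: {a,b,c}  A: {b}  B: {b}  C: {b,c}
iter 2:
  C via C→S b: +{a}
  S: {a,b,c}  A: {b}  B: {b}  C: {a,b,c}
iter 3: — fixpoint
  S: {a,b,c}  A: {b}  B: {b}  C: {a,b,c}

Compute FOLLOW by fixpoint:
FOLLOW(S) := {$}
round 1:
  C→A c B: FOLLOW(A) ⊇ FIRST(c) = {c}; new: +{c}
  C→S b: FOLLOW(S) ⊇ FIRST(b) = {b}; new: +{b}
  S→B: FOLLOW(B) ⊇ FOLLOW(S) ⊇ {$,b}; new: +{$,b}
  S→a A: FOLLOW(A) ⊇ FOLLOW(S) ⊇ {$,b}; new: +{$,b}
  S→b C: FOLLOW(C) ⊇ FOLLOW(S) ⊇ {$,b}; new: +{$,b}
  S: {$,b}  A: {$,b,c}  B: {$,b}  C: {$,b}
round 2: (no change)
  S: {$,b}  A: {$,b,c}  B: {$,b}  C: {$,b}

FOLLOW(A) = ["$", "b", "c"]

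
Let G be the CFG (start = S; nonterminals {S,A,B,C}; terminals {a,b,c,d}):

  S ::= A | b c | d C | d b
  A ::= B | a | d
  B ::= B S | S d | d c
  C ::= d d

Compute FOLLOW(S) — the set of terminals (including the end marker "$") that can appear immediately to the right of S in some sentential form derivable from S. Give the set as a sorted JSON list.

Compute FIRST by fixpoint:
round 1:
  A via A→a: +{a}
  A via A→d: +{d}
  B via B→d c: +{d}
  C via C→d d: +{d}
  S via S→A: +{a,d}
  S via S→b c: +{b}
  FIRST(S)={a,b,d}  FIRST(A)={a,d}  FIRST(B)={d}  FIRST(C)={d}
round 2:
  B via B→S d: +{a,b}
  FIRST(S)={a,b,d}  FIRST(A)={a,d}  FIRST(B)={a,b,d}  FIRST(C)={d}
round 3:
  A via A→B: +{b}
  FIRST(S)={a,b,d}  FIRST(A)={a,b,d}  FIRST(B)={a,b,d}  FIRST(C)={d}
round 4: (no change)
  FIRST(S)={a,b,d}  FIRST(A)={a,b,d}  FIRST(B)={a,b,d}  FIRST(C)={d}

Compute FOLLOW by fixpoint:
initialize: $ ∈ FOLLOW(S)
round 1:
  B→B S: FOLLOW(B) ⊇ FIRST(S) = {a,b,d}; new: +{a,b,d}
  B→B S: FOLLOW(S) ⊇ FOLLOW(B) ⊇ {a,b,d}; new: +{a,b,d}
  S→A: FOLLOW(A) ⊇ FOLLOW(S) ⊇ {$,a,b,d}; new: +{$,a,b,d}
  S→d C: FOLLOW(C) ⊇ FOLLOW(S) ⊇ {$,a,b,d}; new: +{$,a,b,d}
  FOLLOW[S]={$,a,b,d}  FOLLOW[A]={$,a,b,d}  FOLLOW[B]={a,b,d}  FOLLOW[C]={$,a,b,d}
round 2:
  A→B: FOLLOW(B) ⊇ FOLLOW(A) ⊇ {$,a,b,d}; new: +{$}
  FOLLOW[S]={$,a,b,d}  FOLLOW[A]={$,a,b,d}  FOLLOW[B]={$,a,b,d}  FOLLOW[C]={$,a,b,d}
round 3: (no change)
  FOLLOW[S]={$,a,b,d}  FOLLOW[A]={$,a,b,d}  FOLLOW[B]={$,a,b,d}  FOLLOW[C]={$,a,b,d}

FOLLOW(S) = ["$", "a", "b", "d"]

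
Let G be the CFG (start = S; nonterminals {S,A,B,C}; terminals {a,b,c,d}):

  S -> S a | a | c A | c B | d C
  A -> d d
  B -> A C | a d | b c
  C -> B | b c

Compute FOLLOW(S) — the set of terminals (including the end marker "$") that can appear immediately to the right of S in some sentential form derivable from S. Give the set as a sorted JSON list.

FIRST sets, iterate to fixpoint:
pass 1:
  A via A→d d: +{d}
  B via B→A C: +{d}
  B via B→a d: +{a}
  B via B→b c: +{b}
  C via C→B: +{a,b,d}
  S via S→a: +{a}
  S via S→c A: +{c}
  S via S→d C: +{d}
  S: {a,c,d}  A: {d}  B: {a,b,d}  C: {a,b,d}
pass 2: (no change)
  S: {a,c,d}  A: {d}  B: {a,b,d}  C: {a,b,d}

Compute FOLLOW by fixpoint:
seed FOLLOW(S) with $
iter 1:
  B→A C: FOLLOW(A) ⊇ FIRST(C) = {a,b,d}; new: +{a,b,d}
  S→S a: FOLLOW(S) ⊇ FIRST(a) = {a}; new: +{a}
  S→c A: FOLLOW(A) ⊇ FOLLOW(S) ⊇ {$,a}; new: +{$}
  S→c B: FOLLOW(B) ⊇ FOLLOW(S) ⊇ {$,a}; new: +{$,a}
  S→d C: FOLLOW(C) ⊇ FOLLOW(S) ⊇ {$,a}; new: +{$,a}
  FOLLOW[S]={$,a}  FOLLOW[A]={$,a,b,d}  FOLLOW[B]={$,a}  FOLLOW[C]={$,a}
iter 2: — fixpoint
  FOLLOW[S]={$,a}  FOLLOW[A]={$,a,b,d}  FOLLOW[B]={$,a}  FOLLOW[C]={$,a}

FOLLOW(S) = ["$", "a"]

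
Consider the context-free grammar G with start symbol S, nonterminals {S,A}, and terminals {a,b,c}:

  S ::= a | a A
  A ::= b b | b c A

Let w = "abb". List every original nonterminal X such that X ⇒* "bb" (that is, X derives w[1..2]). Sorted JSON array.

CNF form of G:
  S -> T2 A | a
  A -> T0 T0 | T0 X3
  T0 -> b
  T1 -> c
  T2 -> a
  X3 -> T1 A

CYK fill (cells [i..j] with 1 ≤ i ≤ j ≤ 2 only):
  cell(1,1) b: {T0}  orig:{}
  cell(2,2) b: {T0}  orig:{}
  cell(1,2) bb: {A}

Original NTs in T[1,2] deriving "bb": ["A"]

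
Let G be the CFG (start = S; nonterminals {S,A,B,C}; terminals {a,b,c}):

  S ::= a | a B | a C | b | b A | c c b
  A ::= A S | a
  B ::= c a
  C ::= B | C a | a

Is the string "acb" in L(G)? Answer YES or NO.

CNF form of G:
  S -> T0 X3 | T1 B | T1 C | T2 A | a | b
  A -> A S | a
  B -> T0 T1
  C -> C T1 | T0 T1 | a
  T0 -> c
  T1 -> a
  T2 -> b
  X3 -> T0 T2

CYK table (by increasing span):
  cell(0,0) a: {A,C,S,T1}  orig:{A,C,S}
  cell(1,1) c: {T0}  orig:{}
  cell(2,2) b: {S,T2}  orig:{S}
  cell(0,1) ac: ∅
  cell(1,2) cb: {X3}  orig:{}
  cell(0,2) acb: ∅

S ∉ T[0,2] ⇒ NO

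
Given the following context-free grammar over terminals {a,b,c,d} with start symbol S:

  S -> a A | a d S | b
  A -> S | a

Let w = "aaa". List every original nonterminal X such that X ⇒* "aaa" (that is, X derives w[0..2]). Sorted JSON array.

CNF form of G:
  S -> T0 A | T0 X3 | b
  A -> T0 A | T0 X2 | a | b
  T0 -> a
  T1 -> d
  X2 -> T1 S
  X3 -> T1 S

CYK fill, restricted to cells inside w[0..2]:
  cell(0,0) a: {A,T0}  orig:{A}
  cell(1,1) a: {A,T0}  orig:{A}
  cell(2,2) a: {A,T0}  orig:{A}
  cell(0,1) aa: {A,S}
  cell(1,2) aa: {A,S}
  cell(0,2) aaa: {A,S}

Original NTs in T[0,2] deriving "aaa": ["A", "S"]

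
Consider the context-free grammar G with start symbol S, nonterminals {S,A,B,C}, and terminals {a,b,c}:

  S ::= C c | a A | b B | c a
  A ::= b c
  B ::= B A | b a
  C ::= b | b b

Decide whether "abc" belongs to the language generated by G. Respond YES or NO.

CNF form of G:
  S -> C T1 | T0 B | T1 T2 | T2 A
  A -> T0 T1
  B -> B A | T0 T2
  C -> T0 T0 | b
  T0 -> b
  T1 -> c
  T2 -> a

CYK fill:
  T[0,0] 'a' = {T2}  orig:{}
  T[1,1] 'b' = {C,T0}  orig:{C}
  T[2,2] 'c' = {T1}  orig:{}
  T[0,1] 'ab' = ∅
  T[1,2] 'bc' = {A,S}
  T[0,2] 'abc' = {S}

S ∈ T[0,2] ⇒ YES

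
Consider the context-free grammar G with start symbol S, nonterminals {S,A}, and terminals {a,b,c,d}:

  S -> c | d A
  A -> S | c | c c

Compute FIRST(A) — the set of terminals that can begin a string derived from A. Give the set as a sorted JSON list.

FIRST sets, iterate to fixpoint:
iter 1:
  A via A→c: +{c}
  S via S→c: +{c}
  S via S→d A: +{d}
  S: {c,d}  A: {c}
iter 2:
  A via A→S: +{d}
  S: {c,d}  A: {c,d}
iter 3: (stable)
  S: {c,d}  A: {c,d}

FIRST(A) = ["c", "d"]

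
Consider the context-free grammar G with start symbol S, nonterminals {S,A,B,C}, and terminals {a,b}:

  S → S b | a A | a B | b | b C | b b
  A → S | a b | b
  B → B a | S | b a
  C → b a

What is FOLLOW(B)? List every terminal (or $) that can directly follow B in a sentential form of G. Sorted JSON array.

FIRST iteration:
pass 1:
  A via A→a b: +{a}
  A via A→b: +{b}
  B via B→b a: +{b}
  C via C→b a: +{b}
  S via S→a A: +{a}
  S via S→b: +{b}
  FIRST(S)={a,b}  FIRST(A)={a,b}  FIRST(B)={b}  FIRST(C)={b}
pass 2:
  B via B→S: +{a}
  FIRST(S)={a,b}  FIRST(A)={a,b}  FIRST(B)={a,b}  FIRST(C)={b}
pass 3: (no change)
  FIRST(S)={a,b}  FIRST(A)={a,b}  FIRST(B)={a,b}  FIRST(C)={b}

FOLLOW iteration:
seed FOLLOW(S) with $
iter 1:
  B→B a: FOLLOW(B) ⊇ FIRST(a) = {a}; new: +{a}
  B→S: FOLLOW(S) ⊇ FOLLOW(B) ⊇ {a}; new: +{a}
  S→S b: FOLLOW(S) ⊇ FIRST(b) = {b}; new: +{b}
  S→a A: FOLLOW(A) ⊇ FOLLOW(S) ⊇ {$,a,b}; new: +{$,a,b}
  S→a B: FOLLOW(B) ⊇ FOLLOW(S) ⊇ {$,a,b}; new: +{$,b}
  S→b C: FOLLOW(C) ⊇ FOLLOW(S) ⊇ {$,a,b}; new: +{$,a,b}
  FOLLOW[S]={$,a,b}  FOLLOW[A]={$,a,b}  FOLLOW[B]={$,a,b}  FOLLOW[C]={$,a,b}
iter 2: (no change)
  FOLLOW[S]={$,a,b}  FOLLOW[A]={$,a,b}  FOLLOW[B]={$,a,b}  FOLLOW[C]={$,a,b}

FOLLOW(B) = ["$", "a", "b"]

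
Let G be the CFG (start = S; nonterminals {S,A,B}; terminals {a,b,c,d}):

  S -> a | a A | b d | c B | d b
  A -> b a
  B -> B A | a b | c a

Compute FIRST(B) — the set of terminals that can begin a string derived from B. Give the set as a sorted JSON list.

FIRST sets, iterate to fixpoint:
pass 1:
  A via A→b a: +{b}
  B via B→a b: +{a}
  B via B→c a: +{c}
  S via S→a: +{a}
  S via S→b d: +{b}
  S via S→c B: +{c}
  S via S→d b: +{d}
  FIRST(S)={a,b,c,d}  FIRST(A)={b}  FIRST(B)={a,c}
pass 2: (no change)
  FIRST(S)={a,b,c,d}  FIRST(A)={b}  FIRST(B)={a,c}

FIRST(B) = ["a", "c"]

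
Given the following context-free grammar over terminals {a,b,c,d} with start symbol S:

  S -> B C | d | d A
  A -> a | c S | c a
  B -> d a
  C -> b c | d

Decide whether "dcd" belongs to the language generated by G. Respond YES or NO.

Convert to CNF:
  S -> B C | T2 A | d
  A -> T0 S | T0 T1 | a
  B -> T2 T1
  C -> T3 T0 | d
  T0 -> c
  T1 -> a
  T2 -> d
  T3 -> b

Fill CYK table bottom-up:
  cell(0,0) d: {C,S,T2}  orig:{C,S}
  cell(1,1) c: {T0}  orig:{}
  cell(2,2) d: {C,S,T2}  orig:{C,S}
  cell(0,1) dc: ∅
  cell(1,2) cd: {A}
  cell(0,2) dcd: {S}

S ∈ T[0,2] ⇒ YES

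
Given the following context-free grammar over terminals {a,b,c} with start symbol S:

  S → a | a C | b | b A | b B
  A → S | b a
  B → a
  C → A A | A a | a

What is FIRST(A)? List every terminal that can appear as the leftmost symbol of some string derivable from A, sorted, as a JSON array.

FIRST sets, iterate to fixpoint:
iter 1:
  A via A→b a: +{b}
  B via B→a: +{a}
  C via C→A A: +{b}
  C via C→a: +{a}
  S via S→a: +{a}
  S via S→b: +{b}
  S: {a,b}  A: {b}  B: {a}  C: {a,b}
iter 2:
  A via A→S: +{a}
  S: {a,b}  A: {a,b}  B: {a}  C: {a,b}
iter 3: — fixpoint
  S: {a,b}  A: {a,b}  B: {a}  C: {a,b}

FIRST(A) = ["a", "b"]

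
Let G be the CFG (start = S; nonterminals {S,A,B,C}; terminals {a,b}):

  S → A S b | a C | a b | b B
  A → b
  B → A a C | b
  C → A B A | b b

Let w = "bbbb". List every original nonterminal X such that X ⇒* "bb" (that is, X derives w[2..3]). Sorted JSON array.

Convert to CNF:
  S -> A X4 | T0 C | T0 T1 | T1 B
  A -> b
  B -> A X2 | b
  C -> A X3 | T1 T1
  T0 -> a
  T1 -> b
  X2 -> T0 C
  X3 -> B A
  X4 -> S T1

CYK table (by increasing span) — only the sub-triangle for w[2..3]:
  [2..2]={A,B,T1}  "b"  orig:{A,B}
  [3..3]={A,B,T1}  "b"  orig:{A,B}
  [2..3]={C,S,X3}  "bb"  orig:{C,S}

Original NTs in T[2,3] deriving "bb": ["C", "S"]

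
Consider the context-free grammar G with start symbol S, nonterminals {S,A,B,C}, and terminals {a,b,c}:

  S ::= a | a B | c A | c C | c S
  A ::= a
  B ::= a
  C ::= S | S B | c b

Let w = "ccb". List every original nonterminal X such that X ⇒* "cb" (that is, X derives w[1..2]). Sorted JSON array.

CNF form of G:
  S -> T0 B | T1 A | T1 C | T1 S | a
  A -> a
  B -> a
  C -> S B | T0 B | T1 A | T1 C | T1 S | T1 T2 | a
  T0 -> a
  T1 -> c
  T2 -> b

CYK table (by increasing span) (cells [i..j] with 1 ≤ i ≤ j ≤ 2 only):
  cell(1,1) c: {T1}  orig:{}
  cell(2,2) b: {T2}  orig:{}
  cell(1,2) cb: {C}

Original NTs in T[1,2] deriving "cb": ["C"]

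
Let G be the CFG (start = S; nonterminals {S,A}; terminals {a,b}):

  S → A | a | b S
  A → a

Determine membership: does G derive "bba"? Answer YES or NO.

Convert to CNF:
  S -> T0 S | a
  A -> a
  T0 -> b

CYK table (by increasing span):
  T[0,0] 'b' = {T0}  orig:{}
  T[1,1] 'b' = {T0}  orig:{}
  T[2,2] 'a' = {A,S}
  T[0,1] 'bb' = ∅
  T[1,2] 'ba' = {S}
  T[0,2] 'bba' = {S}

S ∈ T[0,2] ⇒ YES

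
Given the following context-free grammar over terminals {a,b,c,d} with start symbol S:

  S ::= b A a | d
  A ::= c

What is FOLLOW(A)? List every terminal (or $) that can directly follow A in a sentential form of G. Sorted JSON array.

FIRST sets, iterate to fixpoint:
[1]
  A via A→c: +{c}
  S via S→b A a: +{b}
  S via S→d: +{d}
  S: {b,d}  A: {c}
[2] done
  S: {b,d}  A: {c}

FOLLOW sets:
initialize: $ ∈ FOLLOW(S)
round 1:
  S→b A a: FOLLOW(A) ⊇ FIRST(a) = {a}; new: +{a}
  FOLLOW(S)={$}  FOLLOW(A)={a}
round 2: (no change)
  FOLLOW(S)={$}  FOLLOW(A)={a}

FOLLOW(A) = ["a"]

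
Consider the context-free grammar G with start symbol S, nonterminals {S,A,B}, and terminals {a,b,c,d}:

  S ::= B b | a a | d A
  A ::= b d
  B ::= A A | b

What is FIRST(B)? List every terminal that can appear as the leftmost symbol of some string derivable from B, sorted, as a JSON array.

FIRST iteration:
iter 1:
  A via A→b d: +{b}
  B via B→A A: +{b}
  S via S→B b: +{b}
  S via S→a a: +{a}
  S via S→d A: +{d}
  FIRST[S]={a,b,d}  FIRST[A]={b}  FIRST[B]={b}
iter 2: done
  FIRST[S]={a,b,d}  FIRST[A]={b}  FIRST[B]={b}

FIRST(B) = ["b"]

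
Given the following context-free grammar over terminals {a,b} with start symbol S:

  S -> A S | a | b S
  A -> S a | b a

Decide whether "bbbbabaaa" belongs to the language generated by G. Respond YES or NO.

Convert to CNF:
  S -> A S | T1 S | a
  A -> S T0 | T1 T0
  T0 -> a
  T1 -> b

CYK table (by increasing span):
  T[0,0] 'b' = {T1}  orig:{}
  T[1,1] 'b' = {T1}  orig:{}
  T[2,2] 'b' = {T1}  orig:{}
  T[3,3] 'b' = {T1}  orig:{}
  T[4,4] 'a' = {S,T0}  orig:{S}
  T[5,5] 'b' = {T1}  orig:{}
  T[6,6] 'a' = {S,T0}  orig:{S}
  T[7,7] 'a' = {S,T0}  orig:{S}
  T[8,8] 'a' = {S,T0}  orig:{S}
  T[0,1] 'bb' = ∅
  T[1,2] 'bb' = ∅
  T[2,3] 'bb' = ∅
  T[3,4] 'ba' = {A,S}
  T[4,5] 'ab' = ∅
  T[5,6] 'ba' = {A,S}
  T[6,7] 'aa' = {A}
  T[7,8] 'aa' = {A}
  T[0,2] 'bbb' = ∅
  T[1,3] 'bbb' = ∅
  T[2,4] 'bba' = {S}
  T[3,5] 'bab' = ∅
  T[4,6] 'aba' = ∅
  T[5,7] 'baa' = {A,S}
  T[6,8] 'aaa' = {S}
  T[0,3] 'bbbb' = ∅
  T[1,4] 'bbba' = {S}
  T[2,5] 'bbab' = ∅
  T[3,6] 'baba' = {S}
  T[4,7] 'abaa' = ∅
  T[5,8] 'baaa' = {A,S}
  T[0,4] 'bbbba' = {S}
  T[1,5] 'bbbab' = ∅
  T[2,6] 'bbaba' = {S}
  T[3,7] 'babaa' = {A,S}
  T[4,8] 'abaaa' = ∅
  T[0,5] 'bbbbab' = ∅
  T[1,6] 'bbbaba' = {S}
  T[2,7] 'bbabaa' = {A,S}
  T[3,8] 'babaaa' = {A,S}
  T[0,6] 'bbbbaba' = {S}
  T[1,7] 'bbbabaa' = {A,S}
  T[2,8] 'bbabaaa' = {A,S}
  T[0,7] 'bbbbabaa' = {A,S}
  T[1,8] 'bbbabaaa' = {A,S}
  T[0,8] 'bbbbabaaa' = {A,S}

S ∈ T[0,8] ⇒ YES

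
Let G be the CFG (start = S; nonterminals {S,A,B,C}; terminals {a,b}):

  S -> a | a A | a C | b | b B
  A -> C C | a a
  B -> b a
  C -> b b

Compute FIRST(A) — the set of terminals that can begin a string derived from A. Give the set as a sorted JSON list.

Compute FIRST by fixpoint:
iter 1:
  A via A→a a: +{a}
  B via B→b a: +{b}
  C via C→b b: +{b}
  S via S→a: +{a}
  S via S→b: +{b}
  FIRST[S]={a,b}  FIRST[A]={a}  FIRST[B]={b}  FIRST[C]={b}
iter 2:
  A via A→C C: +{b}
  FIRST[S]={a,b}  FIRST[A]={a,b}  FIRST[B]={b}  FIRST[C]={b}
iter 3: (no change)
  FIRST[S]={a,b}  FIRST[A]={a,b}  FIRST[B]={b}  FIRST[C]={b}

FIRST(A) = ["a", "b"]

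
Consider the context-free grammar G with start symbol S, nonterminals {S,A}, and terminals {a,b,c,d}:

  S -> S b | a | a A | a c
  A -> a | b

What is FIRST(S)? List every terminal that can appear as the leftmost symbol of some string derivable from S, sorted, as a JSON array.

FIRST sets, iterate to fixpoint:
pass 1:
  A via A→a: +{a}
  A via A→b: +{b}
  S via S→a: +{a}
  FIRST(S)={a}  FIRST(A)={a,b}
pass 2: — fixpoint
  FIRST(S)={a}  FIRST(A)={a,b}

FIRST(S) = ["a"]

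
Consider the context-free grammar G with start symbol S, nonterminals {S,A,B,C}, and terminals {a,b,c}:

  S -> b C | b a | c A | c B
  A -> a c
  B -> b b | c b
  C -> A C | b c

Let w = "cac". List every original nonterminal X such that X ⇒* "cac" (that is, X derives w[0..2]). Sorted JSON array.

CNF form of G:
  S -> T1 A | T1 B | T2 C | T2 T0
  A -> T0 T1
  B -> T1 T2 | T2 T2
  C -> A C | T2 T1
  T0 -> a
  T1 -> c
  T2 -> b

CYK table (by increasing span) (cells [i..j] with 0 ≤ i ≤ j ≤ 2 only):
  T[0,0] 'c' = {T1}  orig:{}
  T[1,1] 'a' = {T0}  orig:{}
  T[2,2] 'c' = {T1}  orig:{}
  T[0,1] 'ca' = ∅
  T[1,2] 'ac' = {A}
  T[0,2] 'cac' = {S}

Original NTs in T[0,2] deriving "cac": ["S"]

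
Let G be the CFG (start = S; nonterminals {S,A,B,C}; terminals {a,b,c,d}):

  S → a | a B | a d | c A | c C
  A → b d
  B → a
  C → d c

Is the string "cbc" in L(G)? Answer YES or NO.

Convert to CNF:
  S -> T2 A | T2 C | T3 B | T3 T1 | a
  A -> T0 T1
  B -> a
  C -> T1 T2
  T0 -> b
  T1 -> d
  T2 -> c
  T3 -> a

CYK table (by increasing span):
  T[0,0] 'c' = {T2}  orig:{}
  T[1,1] 'b' = {T0}  orig:{}
  T[2,2] 'c' = {T2}  orig:{}
  T[0,1] 'cb' = ∅
  T[1,2] 'bc' = ∅
  T[0,2] 'cbc' = ∅

S ∉ T[0,2] ⇒ NO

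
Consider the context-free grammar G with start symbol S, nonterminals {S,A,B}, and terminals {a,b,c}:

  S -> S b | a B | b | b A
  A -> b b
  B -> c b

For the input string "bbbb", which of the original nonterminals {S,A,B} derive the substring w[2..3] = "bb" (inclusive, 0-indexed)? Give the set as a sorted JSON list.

CNF form of G:
  S -> S T0 | T0 A | T2 B | b
  A -> T0 T0
  B -> T1 T0
  T0 -> b
  T1 -> c
  T2 -> a

CYK fill, restricted to cells inside w[2..3]:
  [2..2]={S,T0}  "b"  orig:{S}
  [3..3]={S,T0}  "b"  orig:{S}
  [2..3]={A,S}  "bb"

Original NTs in T[2,3] deriving "bb": ["A", "S"]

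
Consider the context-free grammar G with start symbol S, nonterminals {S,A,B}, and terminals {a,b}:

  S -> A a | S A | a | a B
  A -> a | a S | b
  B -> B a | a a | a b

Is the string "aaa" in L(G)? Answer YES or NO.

Convert to CNF:
  S -> A T0 | S A | T0 B | a
  A -> T0 S | a | b
  B -> B T0 | T0 T0 | T0 T1
  T0 -> a
  T1 -> b

Fill CYK table bottom-up:
  cell(0,0) a: {A,S,T0}  orig:{A,S}
  cell(1,1) a: {A,S,T0}  orig:{A,S}
  cell(2,2) a: {A,S,T0}  orig:{A,S}
  cell(0,1) aa: {A,B,S}
  cell(1,2) aa: {A,B,S}
  cell(0,2) aaa: {A,B,S}

S ∈ T[0,2] ⇒ YES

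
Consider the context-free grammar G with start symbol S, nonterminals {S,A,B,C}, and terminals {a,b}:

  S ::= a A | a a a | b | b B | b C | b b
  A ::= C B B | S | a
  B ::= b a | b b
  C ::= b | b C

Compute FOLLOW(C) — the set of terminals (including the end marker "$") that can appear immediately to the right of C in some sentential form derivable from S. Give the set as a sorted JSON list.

Compute FIRST by fixpoint:
[1]
  A via A→a: +{a}
  B via B→b a: +{b}
  C via C→b: +{b}
  S via S→a A: +{a}
  S via S→b: +{b}
  FIRST(S)={a,b}  FIRST(A)={a}  FIRST(B)={b}  FIRST(C)={b}
[2]
  A via A→C B B: +{b}
  FIRST(S)={a,b}  FIRST(A)={a,b}  FIRST(B)={b}  FIRST(C)={b}
[3] (stable)
  FIRST(S)={a,b}  FIRST(A)={a,b}  FIRST(B)={b}  FIRST(C)={b}

Compute FOLLOW by fixpoint:
seed FOLLOW(S) with $
[1]
  A→C B B: FOLLOW(C) ⊇ FIRST(B) = {b}; new: +{b}
  A→C B B: FOLLOW(B) ⊇ FIRST(B) = {b}; new: +{b}
  S→a A: FOLLOW(A) ⊇ FOLLOW(S) ⊇ {$}; new: +{$}
  S→b B: FOLLOW(B) ⊇ FOLLOW(S) ⊇ {$}; new: +{$}
  S→b C: FOLLOW(C) ⊇ FOLLOW(S) ⊇ {$}; new: +{$}
  FOLLOW(S)={$}  FOLLOW(A)={$}  FOLLOW(B)={$,b}  FOLLOW(C)={$,b}
[2] (no change)
  FOLLOW(S)={$}  FOLLOW(A)={$}  FOLLOW(B)={$,b}  FOLLOW(C)={$,b}

FOLLOW(C) = ["$", "b"]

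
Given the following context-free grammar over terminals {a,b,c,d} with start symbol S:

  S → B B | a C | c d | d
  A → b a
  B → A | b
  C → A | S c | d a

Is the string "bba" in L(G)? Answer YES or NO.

CNF form of G:
  S -> B B | T1 C | T2 T3 | d
  A -> T0 T1
  B -> T0 T1 | b
  C -> S T2 | T0 T1 | T3 T1
  T0 -> b
  T1 -> a
  T2 -> c
  T3 -> d

CYK fill:
  T[0,0] 'b' = {B,T0}  orig:{B}
  T[1,1] 'b' = {B,T0}  orig:{B}
  T[2,2] 'a' = {T1}  orig:{}
  T[0,1] 'bb' = {S}
  T[1,2] 'ba' = {A,B,C}
  T[0,2] 'bba' = {S}

S ∈ T[0,2] ⇒ YES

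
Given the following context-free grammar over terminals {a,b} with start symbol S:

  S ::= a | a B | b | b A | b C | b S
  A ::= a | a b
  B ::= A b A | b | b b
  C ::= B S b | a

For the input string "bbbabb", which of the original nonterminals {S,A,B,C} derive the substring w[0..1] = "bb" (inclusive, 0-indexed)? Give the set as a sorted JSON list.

CNF form of G:
  S -> T0 B | T1 A | T1 C | T1 S | a | b
  A -> T0 T1 | a
  B -> A X2 | T1 T1 | b
  C -> B X3 | a
  T0 -> a
  T1 -> b
  X2 -> T1 A
  X3 -> S T1

CYK table (by increasing span) — only the sub-triangle for w[0..1]:
  T[0,0] 'b' = {B,S,T1}  orig:{B,S}
  T[1,1] 'b' = {B,S,T1}  orig:{B,S}
  T[0,1] 'bb' = {B,S,X3}  orig:{B,S}

Original NTs in T[0,1] deriving "bb": ["B", "S"]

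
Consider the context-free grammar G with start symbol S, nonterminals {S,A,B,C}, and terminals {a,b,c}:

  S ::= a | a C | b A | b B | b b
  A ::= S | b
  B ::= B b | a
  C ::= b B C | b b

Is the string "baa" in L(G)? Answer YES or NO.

CNF form of G:
  S -> T0 C | T1 A | T1 B | T1 T1 | a
  A -> T0 C | T1 A | T1 B | T1 T1 | a | b
  B -> B T1 | a
  C -> T1 T1 | T1 X2
  T0 -> a
  T1 -> b
  X2 -> B C

CYK fill:
  cell(0,0) b: {A,T1}  orig:{A}
  cell(1,1) a: {A,B,S,T0}  orig:{A,B,S}
  cell(2,2) a: {A,B,S,T0}  orig:{A,B,S}
  cell(0,1) ba: {A,S}
  cell(1,2) aa: ∅
  cell(0,2) baa: ∅

S ∉ T[0,2] ⇒ NO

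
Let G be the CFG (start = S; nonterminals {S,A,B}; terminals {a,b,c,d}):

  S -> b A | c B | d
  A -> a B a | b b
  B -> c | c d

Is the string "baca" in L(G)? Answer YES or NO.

Convert to CNF:
  S -> T1 A | T2 B | d
  A -> T0 X4 | T1 T1
  B -> T2 T3 | c
  T0 -> a
  T1 -> b
  T2 -> c
  T3 -> d
  X4 -> B T0

CYK table (by increasing span):
  T[0,0] 'b' = {T1}  orig:{}
  T[1,1] 'a' = {T0}  orig:{}
  T[2,2] 'c' = {B,T2}  orig:{B}
  T[3,3] 'a' = {T0}  orig:{}
  T[0,1] 'ba' = ∅
  T[1,2] 'ac' = ∅
  T[2,3] 'ca' = {X4}  orig:{}
  T[0,2] 'bac' = ∅
  T[1,3] 'aca' = {A}
  T[0,3] 'baca' = {S}

S ∈ T[0,3] ⇒ YES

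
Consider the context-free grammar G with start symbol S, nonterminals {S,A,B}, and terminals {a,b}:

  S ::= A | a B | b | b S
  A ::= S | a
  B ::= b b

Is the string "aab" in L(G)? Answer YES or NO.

Convert to CNF:
  S -> T0 B | T1 S | a | b
  A -> T0 B | T1 S | a | b
  B -> T1 T1
  T0 -> a
  T1 -> b

CYK table (by increasing span):
  cell(0,0) a: {A,S,T0}  orig:{A,S}
  cell(1,1) a: {A,S,T0}  orig:{A,S}
  cell(2,2) b: {A,S,T1}  orig:{A,S}
  cell(0,1) aa: ∅
  cell(1,2) ab: ∅
  cell(0,2) aab: ∅

S ∉ T[0,2] ⇒ NO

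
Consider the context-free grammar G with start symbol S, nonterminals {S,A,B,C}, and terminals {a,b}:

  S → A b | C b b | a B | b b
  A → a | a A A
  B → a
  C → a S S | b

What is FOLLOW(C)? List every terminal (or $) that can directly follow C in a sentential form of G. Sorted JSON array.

FIRST sets, iterate to fixpoint:
round 1:
  A via A→a: +{a}
  B via B→a: +{a}
  C via C→a S S: +{a}
  C via C→b: +{b}
  S via S→A b: +{a}
  S via S→C b b: +{b}
  FIRST[S]={a,b}  FIRST[A]={a}  FIRST[B]={a}  FIRST[C]={a,b}
round 2: (stable)
  FIRST[S]={a,b}  FIRST[A]={a}  FIRST[B]={a}  FIRST[C]={a,b}

Compute FOLLOW by fixpoint:
initialize: $ ∈ FOLLOW(S)
iter 1:
  A→a A A: FOLLOW(A) ⊇ FIRST(A) = {a}; new: +{a}
  C→a S S: FOLLOW(S) ⊇ FIRST(S) = {a,b}; new: +{a,b}
  S→A b: FOLLOW(A) ⊇ FIRST(b) = {b}; new: +{b}
  S→C b b: FOLLOW(C) ⊇ FIRST(b) = {b}; new: +{b}
  S→a B: FOLLOW(B) ⊇ FOLLOW(S) ⊇ {$,a,b}; new: +{$,a,b}
  FOLLOW[S]={$,a,b}  FOLLOW[A]={a,b}  FOLLOW[B]={$,a,b}  FOLLOW[C]={b}
iter 2: done
  FOLLOW[S]={$,a,b}  FOLLOW[A]={a,b}  FOLLOW[B]={$,a,b}  FOLLOW[C]={b}

FOLLOW(C) = ["b"]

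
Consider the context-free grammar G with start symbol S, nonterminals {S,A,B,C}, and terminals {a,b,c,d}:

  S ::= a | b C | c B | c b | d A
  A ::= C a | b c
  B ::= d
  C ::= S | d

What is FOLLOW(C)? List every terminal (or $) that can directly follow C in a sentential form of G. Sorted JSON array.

Compute FIRST by fixpoint:
pass 1:
  A via A→b c: +{b}
  B via B→d: +{d}
  C via C→d: +{d}
  S via S→a: +{a}
  S via S→b C: +{b}
  S via S→c B: +{c}
  S via S→d A: +{d}
  S: {a,b,c,d}  A: {b}  B: {d}  C: {d}
pass 2:
  A via A→C a: +{d}
  C via C→S: +{a,b,c}
  S: {a,b,c,d}  A: {b,d}  B: {d}  C: {a,b,c,d}
pass 3:
  A via A→C a: +{a,c}
  S: {a,b,c,d}  A: {a,b,c,d}  B: {d}  C: {a,b,c,d}
pass 4: (no change)
  S: {a,b,c,d}  A: {a,b,c,d}  B: {d}  C: {a,b,c,d}

FOLLOW iteration:
FOLLOW(S) := {$}
[1]
  A→C a: FOLLOW(C) ⊇ FIRST(a) = {a}; new: +{a}
  C→S: FOLLOW(S) ⊇ FOLLOW(C) ⊇ {a}; new: +{a}
  S→b C: FOLLOW(C) ⊇ FOLLOW(S) ⊇ {$,a}; new: +{$}
  S→c B: FOLLOW(B) ⊇ FOLLOW(S) ⊇ {$,a}; new: +{$,a}
  S→d A: FOLLOW(A) ⊇ FOLLOW(S) ⊇ {$,a}; new: +{$,a}
  FOLLOW(S)={$,a}  FOLLOW(A)={$,a}  FOLLOW(B)={$,a}  FOLLOW(C)={$,a}
[2] done
  FOLLOW(S)={$,a}  FOLLOW(A)={$,a}  FOLLOW(B)={$,a}  FOLLOW(C)={$,a}

FOLLOW(C) = ["$", "a"]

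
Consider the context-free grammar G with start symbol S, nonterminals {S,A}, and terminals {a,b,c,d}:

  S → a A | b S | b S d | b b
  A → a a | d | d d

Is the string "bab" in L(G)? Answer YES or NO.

CNF form of G:
  S -> T0 A | T2 S | T2 T2 | T2 X3
  A -> T0 T0 | T1 T1 | d
  T0 -> a
  T1 -> d
  T2 -> b
  X3 -> S T1

CYK fill:
  cell(0,0) b: {T2}  orig:{}
  cell(1,1) a: {T0}  orig:{}
  cell(2,2) b: {T2}  orig:{}
  cell(0,1) ba: ∅
  cell(1,2) ab: ∅
  cell(0,2) bab: ∅

S ∉ T[0,2] ⇒ NO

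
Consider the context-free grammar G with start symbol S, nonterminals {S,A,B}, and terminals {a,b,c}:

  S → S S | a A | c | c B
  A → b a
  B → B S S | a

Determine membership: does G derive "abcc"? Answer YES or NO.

Convert to CNF:
  S -> S S | T1 A | T2 B | c
  A -> T0 T1
  B -> B X3 | a
  T0 -> b
  T1 -> a
  T2 -> c
  X3 -> S S

CYK table (by increasing span):
  [0..0]={B,T1}  "a"  orig:{B}
  [1..1]={T0}  "b"  orig:{}
  [2..2]={S,T2}  "c"  orig:{S}
  [3..3]={S,T2}  "c"  orig:{S}
  [0..1]=∅  "ab"
  [1..2]=∅  "bc"
  [2..3]={S,X3}  "cc"  orig:{S}
  [0..2]=∅  "abc"
  [1..3]=∅  "bcc"
  [0..3]=∅  "abcc"

S ∉ T[0,3] ⇒ NO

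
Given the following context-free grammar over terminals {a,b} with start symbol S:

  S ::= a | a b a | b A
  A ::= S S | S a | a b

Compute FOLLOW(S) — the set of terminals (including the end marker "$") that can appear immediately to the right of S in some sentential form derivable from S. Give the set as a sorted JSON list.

Compute FIRST by fixpoint:
pass 1:
  A via A→a b: +{a}
  S via S→a: +{a}
  S via S→b A: +{b}
  FIRST[S]={a,b}  FIRST[A]={a}
pass 2:
  A via A→S S: +{b}
  FIRST[S]={a,b}  FIRST[A]={a,b}
pass 3: done
  FIRST[S]={a,b}  FIRST[A]={a,b}

Compute FOLLOW by fixpoint:
seed FOLLOW(S) with $
pass 1:
  A→S S: FOLLOW(S) ⊇ FIRST(S) = {a,b}; new: +{a,b}
  S→b A: FOLLOW(A) ⊇ FOLLOW(S) ⊇ {$,a,b}; new: +{$,a,b}
  FOLLOW[S]={$,a,b}  FOLLOW[A]={$,a,b}
pass 2: — fixpoint
  FOLLOW[S]={$,a,b}  FOLLOW[A]={$,a,b}

FOLLOW(S) = ["$", "a", "b"]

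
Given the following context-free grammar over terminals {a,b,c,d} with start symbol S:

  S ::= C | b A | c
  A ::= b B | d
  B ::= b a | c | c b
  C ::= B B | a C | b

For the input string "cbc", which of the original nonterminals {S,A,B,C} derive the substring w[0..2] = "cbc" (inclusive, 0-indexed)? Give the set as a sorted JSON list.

Convert to CNF:
  S -> B B | T0 A | T1 C | b | c
  A -> T0 B | d
  B -> T0 T1 | T2 T0 | c
  C -> B B | T1 C | b
  T0 -> b
  T1 -> a
  T2 -> c

CYK table (by increasing span), restricted to cells inside w[0..2]:
  T[0,0] 'c' = {B,S,T2}  orig:{B,S}
  T[1,1] 'b' = {C,S,T0}  orig:{C,S}
  T[2,2] 'c' = {B,S,T2}  orig:{B,S}
  T[0,1] 'cb' = {B}
  T[1,2] 'bc' = {A}
  T[0,2] 'cbc' = {C,S}

Original NTs in T[0,2] deriving "cbc": ["C", "S"]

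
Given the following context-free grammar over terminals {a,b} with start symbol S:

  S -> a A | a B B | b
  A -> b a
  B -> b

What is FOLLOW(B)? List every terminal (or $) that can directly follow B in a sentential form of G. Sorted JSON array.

FIRST iteration:
[1]
  A via A→b a: +{b}
  B via B→b: +{b}
  S via S→a A: +{a}
  S via S→b: +{b}
  S: {a,b}  A: {b}  B: {b}
[2] done
  S: {a,b}  A: {b}  B: {b}

Compute FOLLOW by fixpoint:
seed FOLLOW(S) with $
pass 1:
  S→a A: FOLLOW(A) ⊇ FOLLOW(S) ⊇ {$}; new: +{$}
  S→a B B: FOLLOW(B) ⊇ FIRST(B) = {b}; new: +{b}
  S→a B B: FOLLOW(B) ⊇ FOLLOW(S) ⊇ {$}; new: +{$}
  FOLLOW[S]={$}  FOLLOW[A]={$}  FOLLOW[B]={$,b}
pass 2: — fixpoint
  FOLLOW[S]={$}  FOLLOW[A]={$}  FOLLOW[B]={$,b}

FOLLOW(B) = ["$", "b"]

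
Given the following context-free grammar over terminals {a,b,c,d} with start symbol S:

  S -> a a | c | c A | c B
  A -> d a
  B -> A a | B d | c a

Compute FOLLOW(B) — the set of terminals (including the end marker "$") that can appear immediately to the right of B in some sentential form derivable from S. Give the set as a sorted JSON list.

FIRST iteration:
iter 1:
  A via A→d a: +{d}
  B via B→A a: +{d}
  B via B→c a: +{c}
  S via S→a a: +{a}
  S via S→c: +{c}
  FIRST[S]={a,c}  FIRST[A]={d}  FIRST[B]={c,d}
iter 2: (no change)
  FIRST[S]={a,c}  FIRST[A]={d}  FIRST[B]={c,d}

Compute FOLLOW by fixpoint:
seed FOLLOW(S) with $
round 1:
  B→A a: FOLLOW(A) ⊇ FIRST(a) = {a}; new: +{a}
  B→B d: FOLLOW(B) ⊇ FIRST(d) = {d}; new: +{d}
  S→c A: FOLLOW(A) ⊇ FOLLOW(S) ⊇ {$}; new: +{$}
  S→c B: FOLLOW(B) ⊇ FOLLOW(S) ⊇ {$}; new: +{$}
  S: {$}  A: {$,a}  B: {$,d}
round 2: done
  S: {$}  A: {$,a}  B: {$,d}

FOLLOW(B) = ["$", "d"]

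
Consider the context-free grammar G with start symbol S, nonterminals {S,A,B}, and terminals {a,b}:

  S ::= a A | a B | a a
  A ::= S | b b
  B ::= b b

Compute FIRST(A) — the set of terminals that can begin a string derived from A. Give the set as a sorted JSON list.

FIRST iteration:
round 1:
  A via A→b b: +{b}
  B via B→b b: +{b}
  S via S→a A: +{a}
  FIRST(S)={a}  FIRST(A)={b}  FIRST(B)={b}
round 2:
  A via A→S: +{a}
  FIRST(S)={a}  FIRST(A)={a,b}  FIRST(B)={b}
round 3: — fixpoint
  FIRST(S)={a}  FIRST(A)={a,b}  FIRST(B)={b}

FIRST(A) = ["a", "b"]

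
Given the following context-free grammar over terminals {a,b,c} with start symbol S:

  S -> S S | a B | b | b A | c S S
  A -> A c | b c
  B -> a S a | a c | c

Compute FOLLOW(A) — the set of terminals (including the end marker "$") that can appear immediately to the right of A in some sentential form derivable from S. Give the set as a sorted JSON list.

Compute FIRST by fixpoint:
round 1:
  A via A→b c: +{b}
  B via B→a S a: +{a}
  B via B→c: +{c}
  S via S→a B: +{a}
  S via S→b: +{b}
  S via S→c S S: +{c}
  FIRST(S)={a,b,c}  FIRST(A)={b}  FIRST(B)={a,c}
round 2: done
  FIRST(S)={a,b,c}  FIRST(A)={b}  FIRST(B)={a,c}

FOLLOW iteration:
FOLLOW(S) := {$}
pass 1:
  A→A c: FOLLOW(A) ⊇ FIRST(c) = {c}; new: +{c}
  B→a S a: FOLLOW(S) ⊇ FIRST(a) = {a}; new: +{a}
  S→S S: FOLLOW(S) ⊇ FIRST(S) = {a,b,c}; new: +{b,c}
  S→a B: FOLLOW(B) ⊇ FOLLOW(S) ⊇ {$,a,b,c}; new: +{$,a,b,c}
  S→b A: FOLLOW(A) ⊇ FOLLOW(S) ⊇ {$,a,b,c}; new: +{$,a,b}
  FOLLOW[S]={$,a,b,c}  FOLLOW[A]={$,a,b,c}  FOLLOW[B]={$,a,b,c}
pass 2: (stable)
  FOLLOW[S]={$,a,b,c}  FOLLOW[A]={$,a,b,c}  FOLLOW[B]={$,a,b,c}

FOLLOW(A) = ["$", "a", "b", "c"]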